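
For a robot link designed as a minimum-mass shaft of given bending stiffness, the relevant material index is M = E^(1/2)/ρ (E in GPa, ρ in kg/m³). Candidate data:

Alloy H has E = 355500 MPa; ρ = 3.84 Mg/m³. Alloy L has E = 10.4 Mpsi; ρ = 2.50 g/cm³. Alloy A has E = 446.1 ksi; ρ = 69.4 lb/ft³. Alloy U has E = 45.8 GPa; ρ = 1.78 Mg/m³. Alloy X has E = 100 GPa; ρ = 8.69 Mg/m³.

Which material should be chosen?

In SI units:
  alloy H: E = 355.5 GPa, ρ = 3840 kg/m³
  alloy L: E = 71.71 GPa, ρ = 2500 kg/m³
  alloy A: E = 3.076 GPa, ρ = 1112 kg/m³
  alloy U: E = 45.80 GPa, ρ = 1780 kg/m³
  alloy X: E = 100.0 GPa, ρ = 8690 kg/m³
  alloy H: M = 4.91×10⁻³
  alloy U: M = 3.80×10⁻³
  alloy L: M = 3.39×10⁻³
  alloy A: M = 1.58×10⁻³
  alloy X: M = 1.15×10⁻³
Alloy H ranks first.

alloy H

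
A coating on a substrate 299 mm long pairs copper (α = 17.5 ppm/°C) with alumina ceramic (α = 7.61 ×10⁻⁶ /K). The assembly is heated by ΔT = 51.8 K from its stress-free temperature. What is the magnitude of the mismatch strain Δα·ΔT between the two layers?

5.12×10⁻⁴

Δα = |17.5 − 7.61|×10⁻⁶/K = 9.89×10⁻⁶/K.
Mismatch strain = Δα·ΔT = 9.89×10⁻⁶ × 51.8 = 5.12×10⁻⁴.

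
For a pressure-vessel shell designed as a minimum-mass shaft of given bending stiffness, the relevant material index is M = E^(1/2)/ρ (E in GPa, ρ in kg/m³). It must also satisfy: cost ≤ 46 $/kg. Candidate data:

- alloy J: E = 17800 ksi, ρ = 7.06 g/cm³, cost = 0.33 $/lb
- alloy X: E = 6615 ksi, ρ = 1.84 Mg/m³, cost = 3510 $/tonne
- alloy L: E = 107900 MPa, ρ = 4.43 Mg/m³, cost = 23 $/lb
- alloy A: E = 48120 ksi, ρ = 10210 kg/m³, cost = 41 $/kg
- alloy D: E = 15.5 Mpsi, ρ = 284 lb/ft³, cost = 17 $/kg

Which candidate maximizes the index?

Screen on constraints: cost ≤ 46 $/kg. Survivors: alloy J, alloy X, alloy A, alloy D.
After converting to SI:
  alloy J: E = 122.7 GPa, ρ = 7060 kg/m³
  alloy X: E = 45.61 GPa, ρ = 1840 kg/m³
  alloy A: E = 331.8 GPa, ρ = 10210 kg/m³
  alloy D: E = 106.9 GPa, ρ = 4549 kg/m³
  alloy X: M = 3.67×10⁻³
  alloy D: M = 2.27×10⁻³
  alloy A: M = 1.78×10⁻³
  alloy J: M = 1.57×10⁻³
Alloy X has the largest M.

alloy X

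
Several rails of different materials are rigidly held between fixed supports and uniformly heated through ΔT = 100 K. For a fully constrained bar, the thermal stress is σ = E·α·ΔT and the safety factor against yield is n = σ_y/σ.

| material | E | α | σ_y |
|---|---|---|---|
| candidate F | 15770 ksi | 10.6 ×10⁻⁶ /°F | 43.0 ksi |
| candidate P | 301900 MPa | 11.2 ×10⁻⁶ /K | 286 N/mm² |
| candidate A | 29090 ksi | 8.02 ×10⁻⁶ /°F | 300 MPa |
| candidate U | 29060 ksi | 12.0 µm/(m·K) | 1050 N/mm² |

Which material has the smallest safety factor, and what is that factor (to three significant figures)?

candidate P, n = 0.846

Per material, after unit conversion:
  candidate F: E = 108.7, α = 19.1, σ_y = 296.5 → σ = 207 MPa, n = 1.43
  candidate P: E = 301.9, α = 11.2, σ_y = 286.0 → σ = 338 MPa, n = 0.846
  candidate A: E = 200.6, α = 14.4, σ_y = 300.0 → σ = 290 MPa, n = 1.04
  candidate U: E = 200.4, α = 12.0, σ_y = 1050 → σ = 240 MPa, n = 4.37
Candidate P has the lowest safety factor, n = 0.846.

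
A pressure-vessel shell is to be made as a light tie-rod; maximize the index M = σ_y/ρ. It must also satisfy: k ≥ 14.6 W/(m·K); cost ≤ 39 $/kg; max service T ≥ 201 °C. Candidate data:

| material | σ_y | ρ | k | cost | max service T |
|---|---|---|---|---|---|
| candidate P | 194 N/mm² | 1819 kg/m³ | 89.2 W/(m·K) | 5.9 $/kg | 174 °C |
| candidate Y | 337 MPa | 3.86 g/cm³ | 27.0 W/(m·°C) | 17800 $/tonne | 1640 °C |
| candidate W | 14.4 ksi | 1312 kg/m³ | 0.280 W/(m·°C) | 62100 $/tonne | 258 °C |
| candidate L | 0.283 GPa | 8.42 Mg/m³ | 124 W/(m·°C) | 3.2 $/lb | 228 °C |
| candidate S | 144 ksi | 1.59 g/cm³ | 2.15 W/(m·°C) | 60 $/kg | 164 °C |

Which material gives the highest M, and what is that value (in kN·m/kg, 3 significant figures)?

candidate Y, M = 87.3 kN·m/kg

Screen on constraints: k ≥ 14.6 W/(m·K); cost ≤ 39 $/kg; max service T ≥ 201 °C. Survivors: candidate Y, candidate L.
Normalizing units and computing the index:
  candidate Y: σ_y = 337.0 MPa, ρ = 3860 kg/m³
  candidate L: σ_y = 283.0 MPa, ρ = 8420 kg/m³
  candidate Y: M = 87.3 kN·m/kg
  candidate L: M = 33.6 kN·m/kg
Highest index: candidate Y.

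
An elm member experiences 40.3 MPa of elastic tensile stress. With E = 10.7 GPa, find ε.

ε = σ/E = 40.3 / 10700 = 3.77×10⁻³.

3.77×10⁻³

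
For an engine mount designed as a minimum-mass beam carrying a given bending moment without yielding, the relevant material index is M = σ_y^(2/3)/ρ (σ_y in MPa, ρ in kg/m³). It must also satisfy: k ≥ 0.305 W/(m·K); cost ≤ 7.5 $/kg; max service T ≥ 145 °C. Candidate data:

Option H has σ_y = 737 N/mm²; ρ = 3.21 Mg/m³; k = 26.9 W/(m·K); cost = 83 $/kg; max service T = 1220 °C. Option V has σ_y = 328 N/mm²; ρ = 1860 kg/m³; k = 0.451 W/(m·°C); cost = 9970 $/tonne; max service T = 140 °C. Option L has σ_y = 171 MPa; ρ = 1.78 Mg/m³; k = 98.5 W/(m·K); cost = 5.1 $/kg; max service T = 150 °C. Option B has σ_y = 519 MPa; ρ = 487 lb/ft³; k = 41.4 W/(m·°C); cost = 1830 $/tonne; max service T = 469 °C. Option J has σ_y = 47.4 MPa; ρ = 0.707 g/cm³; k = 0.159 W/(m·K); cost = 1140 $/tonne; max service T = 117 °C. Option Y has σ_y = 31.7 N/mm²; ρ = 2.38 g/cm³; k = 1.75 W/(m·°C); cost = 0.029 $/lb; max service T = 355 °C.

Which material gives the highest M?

option L

Screen on constraints: k ≥ 0.305 W/(m·K); cost ≤ 7.5 $/kg; max service T ≥ 145 °C. Survivors: option L, option B, option Y.
Convert each candidate to consistent units, then evaluate M:
  option L: σ_y = 171.0 MPa, ρ = 1780 kg/m³
  option B: σ_y = 519.0 MPa, ρ = 7801 kg/m³
  option Y: σ_y = 31.70 MPa, ρ = 2380 kg/m³
  option L: M = 17.3×10⁻³
  option B: M = 8.28×10⁻³
  option Y: M = 4.21×10⁻³
Highest index: option L.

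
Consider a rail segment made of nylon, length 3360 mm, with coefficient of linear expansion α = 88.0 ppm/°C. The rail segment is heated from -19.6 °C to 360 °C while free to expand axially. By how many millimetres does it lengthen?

ΔT = 360 − (-19.6) = 379.6 K.
ΔL = α·L₀·ΔT = 88.0×10⁻⁶ × 3360 mm × 379.6 K = 112 mm.

112 mm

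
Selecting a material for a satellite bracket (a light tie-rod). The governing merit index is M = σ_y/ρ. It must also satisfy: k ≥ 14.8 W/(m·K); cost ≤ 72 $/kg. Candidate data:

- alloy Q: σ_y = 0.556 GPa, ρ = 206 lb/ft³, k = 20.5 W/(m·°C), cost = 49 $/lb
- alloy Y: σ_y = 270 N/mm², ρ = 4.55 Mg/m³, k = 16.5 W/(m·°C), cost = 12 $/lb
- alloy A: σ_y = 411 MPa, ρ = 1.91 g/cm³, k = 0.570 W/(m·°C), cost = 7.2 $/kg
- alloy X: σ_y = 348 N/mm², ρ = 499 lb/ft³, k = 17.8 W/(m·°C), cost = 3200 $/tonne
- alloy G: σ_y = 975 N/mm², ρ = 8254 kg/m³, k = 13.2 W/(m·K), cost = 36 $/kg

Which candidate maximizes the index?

alloy Y

Screen on constraints: k ≥ 14.8 W/(m·K); cost ≤ 72 $/kg. Survivors: alloy Y, alloy X.
After converting to SI:
  alloy Y: σ_y = 270.0 MPa, ρ = 4550 kg/m³
  alloy X: σ_y = 348.0 MPa, ρ = 7993 kg/m³
  alloy Y: M = 59.3 kN·m/kg
  alloy X: M = 43.5 kN·m/kg
Alloy Y ranks first.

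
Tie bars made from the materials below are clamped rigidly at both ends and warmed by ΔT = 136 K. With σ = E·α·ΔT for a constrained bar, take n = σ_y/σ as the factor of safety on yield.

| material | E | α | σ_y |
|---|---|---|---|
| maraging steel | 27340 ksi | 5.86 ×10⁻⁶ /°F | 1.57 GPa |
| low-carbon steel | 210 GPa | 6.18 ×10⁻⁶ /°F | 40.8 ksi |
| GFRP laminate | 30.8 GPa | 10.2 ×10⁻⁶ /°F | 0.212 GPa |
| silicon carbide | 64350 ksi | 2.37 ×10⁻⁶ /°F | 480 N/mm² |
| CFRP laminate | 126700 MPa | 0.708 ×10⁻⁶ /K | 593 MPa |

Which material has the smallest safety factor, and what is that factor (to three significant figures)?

low-carbon steel, n = 0.885

In consistent units (E in GPa, α in ×10⁻⁶/K, σ_y in MPa):
  maraging steel: E = 188.5, α = 10.5, σ_y = 1570 → σ = 270 MPa, n = 5.81
  low-carbon steel: E = 210.0, α = 11.1, σ_y = 281.3 → σ = 318 MPa, n = 0.885
  GFRP laminate: E = 30.80, α = 18.4, σ_y = 212.0 → σ = 76.9 MPa, n = 2.76
  silicon carbide: E = 443.7, α = 4.27, σ_y = 480.0 → σ = 257 MPa, n = 1.86
  CFRP laminate: E = 126.7, α = 0.708, σ_y = 593.0 → σ = 12.2 MPa, n = 48.6
Smallest n: low-carbon steel with n = 0.885.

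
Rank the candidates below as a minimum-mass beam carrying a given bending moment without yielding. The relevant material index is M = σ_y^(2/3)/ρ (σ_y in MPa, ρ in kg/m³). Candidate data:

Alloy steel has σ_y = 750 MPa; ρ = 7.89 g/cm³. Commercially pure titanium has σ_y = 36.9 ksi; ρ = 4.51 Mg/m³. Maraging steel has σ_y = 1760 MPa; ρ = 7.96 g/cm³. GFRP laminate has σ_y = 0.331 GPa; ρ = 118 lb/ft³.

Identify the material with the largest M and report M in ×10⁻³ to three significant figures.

Normalizing units and computing the index:
  alloy steel: σ_y = 750.0 MPa, ρ = 7890 kg/m³
  commercially pure titanium: σ_y = 254.4 MPa, ρ = 4510 kg/m³
  maraging steel: σ_y = 1760 MPa, ρ = 7960 kg/m³
  GFRP laminate: σ_y = 331.0 MPa, ρ = 1890 kg/m³
  GFRP laminate: M = 25.3×10⁻³
  maraging steel: M = 18.3×10⁻³
  alloy steel: M = 10.5×10⁻³
  commercially pure titanium: M = 8.90×10⁻³
GFRP laminate ranks first.

GFRP laminate, M = 25.3×10⁻³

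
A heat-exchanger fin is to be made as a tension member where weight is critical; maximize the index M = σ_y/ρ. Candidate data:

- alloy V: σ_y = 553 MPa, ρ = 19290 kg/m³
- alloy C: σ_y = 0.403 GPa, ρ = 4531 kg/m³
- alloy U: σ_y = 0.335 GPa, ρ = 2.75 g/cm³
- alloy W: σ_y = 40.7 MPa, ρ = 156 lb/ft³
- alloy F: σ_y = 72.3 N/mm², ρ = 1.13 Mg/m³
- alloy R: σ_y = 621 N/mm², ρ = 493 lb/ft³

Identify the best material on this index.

Putting every candidate on a common basis:
  alloy V: σ_y = 553.0 MPa, ρ = 19290 kg/m³
  alloy C: σ_y = 403.0 MPa, ρ = 4531 kg/m³
  alloy U: σ_y = 335.0 MPa, ρ = 2750 kg/m³
  alloy W: σ_y = 40.70 MPa, ρ = 2499 kg/m³
  alloy F: σ_y = 72.30 MPa, ρ = 1130 kg/m³
  alloy R: σ_y = 621.0 MPa, ρ = 7897 kg/m³
  alloy U: M = 122 kN·m/kg
  alloy C: M = 88.9 kN·m/kg
  alloy R: M = 78.6 kN·m/kg
  alloy F: M = 64.0 kN·m/kg
  alloy V: M = 28.7 kN·m/kg
  alloy W: M = 16.3 kN·m/kg
Alloy U has the largest M.

alloy U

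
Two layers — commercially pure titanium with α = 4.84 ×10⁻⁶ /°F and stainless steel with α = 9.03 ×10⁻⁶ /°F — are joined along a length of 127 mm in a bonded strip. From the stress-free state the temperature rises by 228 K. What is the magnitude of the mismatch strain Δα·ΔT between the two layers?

1.72×10⁻³

commercially pure titanium: α = 4.84×10⁻⁶/°F × 9/5 = 8.71×10⁻⁶/K.
stainless steel: α = 9.03×10⁻⁶/°F × 9/5 = 16.3×10⁻⁶/K.
Δα = |8.71 − 16.3|×10⁻⁶/K = 7.54×10⁻⁶/K.
Mismatch strain = Δα·ΔT = 7.54×10⁻⁶ × 228.0 = 1.72×10⁻³.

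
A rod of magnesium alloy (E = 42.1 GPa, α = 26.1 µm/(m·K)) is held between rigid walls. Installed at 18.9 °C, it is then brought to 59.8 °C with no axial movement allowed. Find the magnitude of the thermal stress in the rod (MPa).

44.9 MPa

ΔT = 40.90 K. Constrained thermal stress σ = E·α·ΔT = 42.10×10³ MPa × 26.1×10⁻⁶ × 40.90 = 44.9 MPa (compressive).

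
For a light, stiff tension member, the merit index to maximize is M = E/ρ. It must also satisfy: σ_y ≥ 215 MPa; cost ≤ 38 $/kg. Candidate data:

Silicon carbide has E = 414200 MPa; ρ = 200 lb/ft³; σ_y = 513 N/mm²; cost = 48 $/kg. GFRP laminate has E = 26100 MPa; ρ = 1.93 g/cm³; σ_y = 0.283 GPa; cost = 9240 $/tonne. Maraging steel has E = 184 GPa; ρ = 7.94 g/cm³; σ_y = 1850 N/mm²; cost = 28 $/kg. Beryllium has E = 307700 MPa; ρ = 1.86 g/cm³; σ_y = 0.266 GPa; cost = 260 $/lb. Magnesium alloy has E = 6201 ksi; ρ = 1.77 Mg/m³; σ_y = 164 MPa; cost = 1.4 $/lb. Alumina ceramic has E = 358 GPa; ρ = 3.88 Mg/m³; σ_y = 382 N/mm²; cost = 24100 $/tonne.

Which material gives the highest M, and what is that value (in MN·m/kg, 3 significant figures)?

Screen on constraints: σ_y ≥ 215 MPa; cost ≤ 38 $/kg. Survivors: GFRP laminate, maraging steel, alumina ceramic.
Convert each candidate to consistent units, then evaluate M:
  GFRP laminate: E = 26.10 GPa, ρ = 1930 kg/m³
  maraging steel: E = 184.0 GPa, ρ = 7940 kg/m³
  alumina ceramic: E = 358.0 GPa, ρ = 3880 kg/m³
  alumina ceramic: M = 92.3 MN·m/kg
  maraging steel: M = 23.2 MN·m/kg
  GFRP laminate: M = 13.5 MN·m/kg
Alumina ceramic ranks first.

alumina ceramic, M = 92.3 MN·m/kg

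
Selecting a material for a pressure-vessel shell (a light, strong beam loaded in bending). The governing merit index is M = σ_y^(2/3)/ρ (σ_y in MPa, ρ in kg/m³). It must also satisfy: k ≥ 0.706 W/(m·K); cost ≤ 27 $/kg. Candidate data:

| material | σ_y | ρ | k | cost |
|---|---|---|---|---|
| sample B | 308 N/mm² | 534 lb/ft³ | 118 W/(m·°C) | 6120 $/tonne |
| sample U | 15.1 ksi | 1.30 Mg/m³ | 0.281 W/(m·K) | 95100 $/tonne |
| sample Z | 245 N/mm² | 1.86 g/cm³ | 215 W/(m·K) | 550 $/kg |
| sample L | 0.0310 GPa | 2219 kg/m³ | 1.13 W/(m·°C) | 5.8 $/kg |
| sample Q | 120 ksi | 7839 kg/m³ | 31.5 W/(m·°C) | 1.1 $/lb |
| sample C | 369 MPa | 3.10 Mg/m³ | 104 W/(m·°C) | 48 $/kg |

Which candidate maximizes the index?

Screen on constraints: k ≥ 0.706 W/(m·K); cost ≤ 27 $/kg. Survivors: sample B, sample L, sample Q.
Normalizing units and computing the index:
  sample B: σ_y = 308.0 MPa, ρ = 8554 kg/m³
  sample L: σ_y = 31.00 MPa, ρ = 2219 kg/m³
  sample Q: σ_y = 827.4 MPa, ρ = 7839 kg/m³
  sample Q: M = 11.2×10⁻³
  sample B: M = 5.33×10⁻³
  sample L: M = 4.45×10⁻³
Sample Q has the largest M.

sample Q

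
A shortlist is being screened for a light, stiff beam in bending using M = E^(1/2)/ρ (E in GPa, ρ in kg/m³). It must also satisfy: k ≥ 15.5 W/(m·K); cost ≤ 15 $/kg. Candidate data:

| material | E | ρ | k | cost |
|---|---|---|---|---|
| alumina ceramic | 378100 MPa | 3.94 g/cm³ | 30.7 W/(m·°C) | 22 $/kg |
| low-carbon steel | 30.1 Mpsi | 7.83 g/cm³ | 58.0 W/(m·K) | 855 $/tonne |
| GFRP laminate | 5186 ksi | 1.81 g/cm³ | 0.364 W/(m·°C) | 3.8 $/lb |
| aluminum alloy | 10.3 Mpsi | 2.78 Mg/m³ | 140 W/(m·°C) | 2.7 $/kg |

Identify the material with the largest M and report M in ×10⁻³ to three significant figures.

Screen on constraints: k ≥ 15.5 W/(m·K); cost ≤ 15 $/kg. Survivors: low-carbon steel, aluminum alloy.
Putting every candidate on a common basis:
  low-carbon steel: E = 207.5 GPa, ρ = 7830 kg/m³
  aluminum alloy: E = 71.02 GPa, ρ = 2780 kg/m³
  aluminum alloy: M = 3.03×10⁻³
  low-carbon steel: M = 1.84×10⁻³
The maximum is for aluminum alloy.

aluminum alloy, M = 3.03×10⁻³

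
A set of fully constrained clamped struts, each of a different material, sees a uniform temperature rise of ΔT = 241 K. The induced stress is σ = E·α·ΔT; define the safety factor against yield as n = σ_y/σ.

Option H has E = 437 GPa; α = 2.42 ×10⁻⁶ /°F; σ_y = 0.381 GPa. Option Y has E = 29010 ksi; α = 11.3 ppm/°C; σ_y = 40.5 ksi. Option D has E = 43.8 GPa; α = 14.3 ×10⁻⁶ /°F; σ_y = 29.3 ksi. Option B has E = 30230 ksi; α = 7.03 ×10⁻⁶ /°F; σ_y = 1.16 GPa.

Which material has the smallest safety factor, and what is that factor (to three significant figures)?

option Y, n = 0.513

Per material, after unit conversion:
  option H: E = 437.0, α = 4.36, σ_y = 381.0 → σ = 459 MPa, n = 0.830
  option Y: E = 200.0, α = 11.3, σ_y = 279.2 → σ = 545 MPa, n = 0.513
  option D: E = 43.80, α = 25.7, σ_y = 202.0 → σ = 272 MPa, n = 0.744
  option B: E = 208.4, α = 12.7, σ_y = 1160 → σ = 636 MPa, n = 1.82
Smallest n: option Y with n = 0.513.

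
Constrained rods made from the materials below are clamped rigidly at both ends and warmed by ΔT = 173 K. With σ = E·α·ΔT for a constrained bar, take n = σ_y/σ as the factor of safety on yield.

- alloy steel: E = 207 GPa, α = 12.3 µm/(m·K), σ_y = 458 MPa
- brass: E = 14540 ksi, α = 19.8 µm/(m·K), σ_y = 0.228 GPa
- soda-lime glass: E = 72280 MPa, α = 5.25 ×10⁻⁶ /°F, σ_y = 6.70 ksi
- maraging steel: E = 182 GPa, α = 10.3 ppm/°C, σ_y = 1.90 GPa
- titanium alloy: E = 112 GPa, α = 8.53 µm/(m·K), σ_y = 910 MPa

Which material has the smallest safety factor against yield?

soda-lime glass

In consistent units (E in GPa, α in ×10⁻⁶/K, σ_y in MPa):
  alloy steel: E = 207.0, α = 12.3, σ_y = 458.0 → σ = 440 MPa, n = 1.04
  brass: E = 100.2, α = 19.8, σ_y = 228.0 → σ = 343 MPa, n = 0.664
  soda-lime glass: E = 72.28, α = 9.45, σ_y = 46.19 → σ = 118 MPa, n = 0.391
  maraging steel: E = 182.0, α = 10.3, σ_y = 1900 → σ = 324 MPa, n = 5.86
  titanium alloy: E = 112.0, α = 8.53, σ_y = 910.0 → σ = 165 MPa, n = 5.51
Soda-lime glass has the lowest safety factor, n = 0.391.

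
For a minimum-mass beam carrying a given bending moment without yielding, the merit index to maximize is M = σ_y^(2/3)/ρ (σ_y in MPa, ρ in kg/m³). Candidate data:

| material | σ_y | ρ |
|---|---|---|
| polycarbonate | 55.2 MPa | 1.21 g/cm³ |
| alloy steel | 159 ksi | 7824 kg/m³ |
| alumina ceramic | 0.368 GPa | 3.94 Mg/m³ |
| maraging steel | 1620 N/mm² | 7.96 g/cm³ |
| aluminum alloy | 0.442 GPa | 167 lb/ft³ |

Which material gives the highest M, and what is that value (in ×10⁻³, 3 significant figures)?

aluminum alloy, M = 21.7×10⁻³

After converting to SI:
  polycarbonate: σ_y = 55.20 MPa, ρ = 1210 kg/m³
  alloy steel: σ_y = 1096 MPa, ρ = 7824 kg/m³
  alumina ceramic: σ_y = 368.0 MPa, ρ = 3940 kg/m³
  maraging steel: σ_y = 1620 MPa, ρ = 7960 kg/m³
  aluminum alloy: σ_y = 442.0 MPa, ρ = 2675 kg/m³
  aluminum alloy: M = 21.7×10⁻³
  maraging steel: M = 17.3×10⁻³
  alloy steel: M = 13.6×10⁻³
  alumina ceramic: M = 13.0×10⁻³
  polycarbonate: M = 12.0×10⁻³
Aluminum alloy ranks first.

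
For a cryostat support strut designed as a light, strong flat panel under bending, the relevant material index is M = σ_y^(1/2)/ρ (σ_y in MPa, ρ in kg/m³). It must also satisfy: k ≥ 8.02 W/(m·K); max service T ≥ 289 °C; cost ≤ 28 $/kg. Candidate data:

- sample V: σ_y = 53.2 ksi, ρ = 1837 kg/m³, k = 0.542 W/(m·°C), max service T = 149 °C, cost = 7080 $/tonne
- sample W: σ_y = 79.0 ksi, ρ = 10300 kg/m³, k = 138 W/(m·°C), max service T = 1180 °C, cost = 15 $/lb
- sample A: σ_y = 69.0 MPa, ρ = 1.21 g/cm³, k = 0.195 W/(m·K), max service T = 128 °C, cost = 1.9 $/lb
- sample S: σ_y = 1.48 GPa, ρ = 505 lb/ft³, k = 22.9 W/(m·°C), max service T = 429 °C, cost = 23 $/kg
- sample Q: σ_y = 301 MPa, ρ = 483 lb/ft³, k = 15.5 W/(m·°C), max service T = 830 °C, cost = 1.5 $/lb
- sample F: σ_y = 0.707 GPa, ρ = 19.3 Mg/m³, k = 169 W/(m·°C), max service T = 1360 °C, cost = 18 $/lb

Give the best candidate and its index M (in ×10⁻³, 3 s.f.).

sample S, M = 4.76×10⁻³

Screen on constraints: k ≥ 8.02 W/(m·K); max service T ≥ 289 °C; cost ≤ 28 $/kg. Survivors: sample S, sample Q.
Convert each candidate to consistent units, then evaluate M:
  sample S: σ_y = 1480 MPa, ρ = 8089 kg/m³
  sample Q: σ_y = 301.0 MPa, ρ = 7737 kg/m³
  sample S: M = 4.76×10⁻³
  sample Q: M = 2.24×10⁻³
Sample S has the largest M.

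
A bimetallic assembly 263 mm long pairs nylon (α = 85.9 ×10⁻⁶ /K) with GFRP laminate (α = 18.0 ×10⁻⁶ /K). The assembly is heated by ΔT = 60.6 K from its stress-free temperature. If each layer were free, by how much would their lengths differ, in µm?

Δα = |85.9 − 18.0|×10⁻⁶/K = 67.9×10⁻⁶/K.
ΔL_mismatch = Δα·L·ΔT = 67.9×10⁻⁶ × 263.0 mm × 60.6 K = 1080 µm.

1080 µm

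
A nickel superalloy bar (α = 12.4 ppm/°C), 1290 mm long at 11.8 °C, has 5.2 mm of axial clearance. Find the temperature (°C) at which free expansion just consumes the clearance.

337 °C

α·L₀·ΔT = 5.2 mm ⇒ ΔT = 5.2 / (12.4×10⁻⁶ × 1290.0) = 325.1 K.
T = 11.8 + 325.1 = 336.9 °C.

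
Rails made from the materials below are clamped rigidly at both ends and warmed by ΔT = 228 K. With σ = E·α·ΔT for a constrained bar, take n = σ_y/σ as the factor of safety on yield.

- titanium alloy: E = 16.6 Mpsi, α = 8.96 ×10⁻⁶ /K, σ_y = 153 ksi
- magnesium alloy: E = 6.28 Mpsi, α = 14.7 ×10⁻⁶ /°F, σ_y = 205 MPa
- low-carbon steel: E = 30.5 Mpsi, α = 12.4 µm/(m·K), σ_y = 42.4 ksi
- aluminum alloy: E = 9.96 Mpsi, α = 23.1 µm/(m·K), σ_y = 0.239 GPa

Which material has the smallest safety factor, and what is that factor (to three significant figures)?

low-carbon steel, n = 0.492

Per material, after unit conversion:
  titanium alloy: E = 114.5, α = 8.96, σ_y = 1055 → σ = 234 MPa, n = 4.51
  magnesium alloy: E = 43.30, α = 26.5, σ_y = 205.0 → σ = 261 MPa, n = 0.785
  low-carbon steel: E = 210.3, α = 12.4, σ_y = 292.3 → σ = 595 MPa, n = 0.492
  aluminum alloy: E = 68.67, α = 23.1, σ_y = 239.0 → σ = 362 MPa, n = 0.661
The minimum is low-carbon steel at n = 0.492.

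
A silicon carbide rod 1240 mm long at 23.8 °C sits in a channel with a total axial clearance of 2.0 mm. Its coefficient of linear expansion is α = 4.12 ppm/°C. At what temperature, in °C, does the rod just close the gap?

415 °C

α·L₀·ΔT = 2.0 mm ⇒ ΔT = 2.0 / (4.12×10⁻⁶ × 1240.0) = 391.5 K.
T = 23.8 + 391.5 = 415.3 °C.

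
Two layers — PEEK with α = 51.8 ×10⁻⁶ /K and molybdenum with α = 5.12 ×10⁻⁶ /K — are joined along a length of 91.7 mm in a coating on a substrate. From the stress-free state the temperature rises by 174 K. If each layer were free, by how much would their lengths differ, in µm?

745 µm

Δα = |51.8 − 5.12|×10⁻⁶/K = 46.7×10⁻⁶/K.
ΔL_mismatch = Δα·L·ΔT = 46.7×10⁻⁶ × 91.7 mm × 174.0 K = 745 µm.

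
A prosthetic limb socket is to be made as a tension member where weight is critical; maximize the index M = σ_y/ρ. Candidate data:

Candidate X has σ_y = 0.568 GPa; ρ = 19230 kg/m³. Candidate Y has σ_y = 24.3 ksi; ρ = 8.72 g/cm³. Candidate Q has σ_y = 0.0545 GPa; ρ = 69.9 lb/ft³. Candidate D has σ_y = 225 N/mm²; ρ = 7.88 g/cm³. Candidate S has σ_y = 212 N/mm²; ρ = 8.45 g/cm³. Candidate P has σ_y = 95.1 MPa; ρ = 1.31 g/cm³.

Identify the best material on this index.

In SI units:
  candidate X: σ_y = 568.0 MPa, ρ = 19230 kg/m³
  candidate Y: σ_y = 167.5 MPa, ρ = 8720 kg/m³
  candidate Q: σ_y = 54.50 MPa, ρ = 1120 kg/m³
  candidate D: σ_y = 225.0 MPa, ρ = 7880 kg/m³
  candidate S: σ_y = 212.0 MPa, ρ = 8450 kg/m³
  candidate P: σ_y = 95.10 MPa, ρ = 1310 kg/m³
  candidate P: M = 72.6 kN·m/kg
  candidate Q: M = 48.7 kN·m/kg
  candidate X: M = 29.5 kN·m/kg
  candidate D: M = 28.6 kN·m/kg
  candidate S: M = 25.1 kN·m/kg
  candidate Y: M = 19.2 kN·m/kg
The maximum is for candidate P.

candidate P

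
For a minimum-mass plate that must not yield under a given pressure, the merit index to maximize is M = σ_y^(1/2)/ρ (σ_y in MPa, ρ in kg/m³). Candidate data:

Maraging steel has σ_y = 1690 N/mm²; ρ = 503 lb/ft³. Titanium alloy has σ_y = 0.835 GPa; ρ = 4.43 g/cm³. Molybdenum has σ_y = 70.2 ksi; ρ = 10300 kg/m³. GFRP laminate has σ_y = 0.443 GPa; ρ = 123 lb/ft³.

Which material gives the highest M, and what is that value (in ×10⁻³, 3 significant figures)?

GFRP laminate, M = 10.7×10⁻³

Putting every candidate on a common basis:
  maraging steel: σ_y = 1690 MPa, ρ = 8057 kg/m³
  titanium alloy: σ_y = 835.0 MPa, ρ = 4430 kg/m³
  molybdenum: σ_y = 484.0 MPa, ρ = 10300 kg/m³
  GFRP laminate: σ_y = 443.0 MPa, ρ = 1970 kg/m³
  GFRP laminate: M = 10.7×10⁻³
  titanium alloy: M = 6.52×10⁻³
  maraging steel: M = 5.10×10⁻³
  molybdenum: M = 2.14×10⁻³
The maximum is for GFRP laminate.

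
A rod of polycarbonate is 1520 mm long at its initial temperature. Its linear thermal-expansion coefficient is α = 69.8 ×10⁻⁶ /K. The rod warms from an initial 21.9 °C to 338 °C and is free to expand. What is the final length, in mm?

1553.5 mm

ΔT = 338 − 21.9 = 316.1 K.
ΔL = α·L₀·ΔT = 69.8×10⁻⁶ × 1520 mm × 316.1 K = 33.5 mm.
L = L₀ + ΔL = 1520 + 33.5 = 1553.5 mm.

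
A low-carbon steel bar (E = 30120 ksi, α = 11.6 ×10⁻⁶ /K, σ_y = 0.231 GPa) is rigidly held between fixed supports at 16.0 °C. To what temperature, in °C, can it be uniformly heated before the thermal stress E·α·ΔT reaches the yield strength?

112 °C

E = 30120 ksi = 207.7 GPa.
σ_y = 0.231 GPa = 231.0 MPa.
E·α·ΔT = 231.0 MPa ⇒ ΔT = 231.0 / (207.7×10³ × 11.6×10⁻⁶) = 95.89 K.
T = 16.0 + 95.89 = 111.9 °C.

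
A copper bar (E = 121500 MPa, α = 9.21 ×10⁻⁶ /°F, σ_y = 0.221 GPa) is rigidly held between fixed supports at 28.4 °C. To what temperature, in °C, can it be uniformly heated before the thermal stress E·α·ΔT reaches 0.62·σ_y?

96.4 °C

E = 121500 MPa = 121.5 GPa.
α = 9.21×10⁻⁶/°F × 9/5 = 16.6×10⁻⁶/K.
σ_y = 0.221 GPa = 221.0 MPa.
E·α·ΔT = 137.0 MPa ⇒ ΔT = 137.0 / (121.5×10³ × 16.6×10⁻⁶) = 68.03 K.
T = 28.4 + 68.03 = 96.43 °C.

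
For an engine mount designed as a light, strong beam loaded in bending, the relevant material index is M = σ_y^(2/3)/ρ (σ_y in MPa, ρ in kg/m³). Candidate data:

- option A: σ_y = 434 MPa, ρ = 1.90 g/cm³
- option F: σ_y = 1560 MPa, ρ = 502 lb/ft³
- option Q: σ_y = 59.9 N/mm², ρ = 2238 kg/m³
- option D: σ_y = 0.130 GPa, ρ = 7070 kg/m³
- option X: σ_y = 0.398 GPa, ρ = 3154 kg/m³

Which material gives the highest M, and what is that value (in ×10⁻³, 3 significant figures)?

Putting every candidate on a common basis:
  option A: σ_y = 434.0 MPa, ρ = 1900 kg/m³
  option F: σ_y = 1560 MPa, ρ = 8041 kg/m³
  option Q: σ_y = 59.90 MPa, ρ = 2238 kg/m³
  option D: σ_y = 130.0 MPa, ρ = 7070 kg/m³
  option X: σ_y = 398.0 MPa, ρ = 3154 kg/m³
  option A: M = 30.2×10⁻³
  option X: M = 17.2×10⁻³
  option F: M = 16.7×10⁻³
  option Q: M = 6.84×10⁻³
  option D: M = 3.63×10⁻³
Highest index: option A.

option A, M = 30.2×10⁻³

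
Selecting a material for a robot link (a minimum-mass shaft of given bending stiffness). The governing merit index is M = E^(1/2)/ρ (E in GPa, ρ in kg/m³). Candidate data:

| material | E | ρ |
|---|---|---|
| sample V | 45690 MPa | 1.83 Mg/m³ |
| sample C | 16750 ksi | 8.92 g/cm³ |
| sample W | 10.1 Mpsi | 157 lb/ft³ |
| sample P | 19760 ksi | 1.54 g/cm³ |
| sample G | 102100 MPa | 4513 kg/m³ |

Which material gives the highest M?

sample P

Convert each candidate to consistent units, then evaluate M:
  sample V: E = 45.69 GPa, ρ = 1830 kg/m³
  sample C: E = 115.5 GPa, ρ = 8920 kg/m³
  sample W: E = 69.64 GPa, ρ = 2515 kg/m³
  sample P: E = 136.2 GPa, ρ = 1540 kg/m³
  sample G: E = 102.1 GPa, ρ = 4513 kg/m³
  sample P: M = 7.58×10⁻³
  sample V: M = 3.69×10⁻³
  sample W: M = 3.32×10⁻³
  sample G: M = 2.24×10⁻³
  sample C: M = 1.20×10⁻³
Sample P has the largest M.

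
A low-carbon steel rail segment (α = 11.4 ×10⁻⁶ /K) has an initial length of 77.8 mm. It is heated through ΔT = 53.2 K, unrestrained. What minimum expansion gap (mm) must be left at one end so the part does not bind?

0.0472 mm

ΔL = α·L₀·ΔT = 11.4×10⁻⁶ × 77.8 mm × 53.20 K = 0.0472 mm.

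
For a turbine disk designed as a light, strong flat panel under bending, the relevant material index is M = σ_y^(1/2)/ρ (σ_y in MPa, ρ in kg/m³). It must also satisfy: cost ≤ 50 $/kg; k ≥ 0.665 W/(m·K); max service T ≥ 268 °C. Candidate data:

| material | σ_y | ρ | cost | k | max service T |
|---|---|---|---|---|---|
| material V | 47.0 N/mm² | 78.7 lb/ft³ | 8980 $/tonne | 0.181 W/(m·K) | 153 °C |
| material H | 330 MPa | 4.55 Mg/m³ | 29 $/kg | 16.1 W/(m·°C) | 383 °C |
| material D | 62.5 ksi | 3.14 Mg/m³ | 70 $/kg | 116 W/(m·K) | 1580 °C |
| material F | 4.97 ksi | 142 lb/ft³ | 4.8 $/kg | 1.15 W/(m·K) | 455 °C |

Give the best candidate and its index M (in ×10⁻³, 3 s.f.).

Screen on constraints: cost ≤ 50 $/kg; k ≥ 0.665 W/(m·K); max service T ≥ 268 °C. Survivors: material H, material F.
Putting every candidate on a common basis:
  material H: σ_y = 330.0 MPa, ρ = 4550 kg/m³
  material F: σ_y = 34.27 MPa, ρ = 2275 kg/m³
  material H: M = 3.99×10⁻³
  material F: M = 2.57×10⁻³
The maximum is for material H.

material H, M = 3.99×10⁻³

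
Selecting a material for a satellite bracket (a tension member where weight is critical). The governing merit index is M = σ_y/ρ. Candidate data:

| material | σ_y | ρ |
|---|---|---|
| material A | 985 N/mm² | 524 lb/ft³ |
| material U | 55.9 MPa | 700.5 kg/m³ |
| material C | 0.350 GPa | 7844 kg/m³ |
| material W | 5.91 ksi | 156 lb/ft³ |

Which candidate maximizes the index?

material A

After converting to SI:
  material A: σ_y = 985.0 MPa, ρ = 8394 kg/m³
  material U: σ_y = 55.90 MPa, ρ = 700.5 kg/m³
  material C: σ_y = 350.0 MPa, ρ = 7844 kg/m³
  material W: σ_y = 40.75 MPa, ρ = 2499 kg/m³
  material A: M = 117 kN·m/kg
  material U: M = 79.8 kN·m/kg
  material C: M = 44.6 kN·m/kg
  material W: M = 16.3 kN·m/kg
Material A has the largest M.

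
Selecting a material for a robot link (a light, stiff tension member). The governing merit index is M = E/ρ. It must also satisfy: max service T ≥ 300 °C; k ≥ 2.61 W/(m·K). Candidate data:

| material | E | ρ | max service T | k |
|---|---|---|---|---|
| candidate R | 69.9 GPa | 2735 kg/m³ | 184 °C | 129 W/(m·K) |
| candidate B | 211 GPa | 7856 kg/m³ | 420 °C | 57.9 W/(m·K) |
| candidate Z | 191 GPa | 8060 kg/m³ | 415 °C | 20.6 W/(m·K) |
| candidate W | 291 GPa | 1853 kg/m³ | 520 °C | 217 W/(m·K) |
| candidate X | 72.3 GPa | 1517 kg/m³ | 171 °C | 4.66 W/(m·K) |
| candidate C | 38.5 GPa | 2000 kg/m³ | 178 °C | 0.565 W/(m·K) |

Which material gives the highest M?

Screen on constraints: max service T ≥ 300 °C; k ≥ 2.61 W/(m·K). Survivors: candidate B, candidate Z, candidate W.
Evaluate M for each candidate:
  candidate W: M = 157 MN·m/kg
  candidate B: M = 26.9 MN·m/kg
  candidate Z: M = 23.7 MN·m/kg
The maximum is for candidate W.

candidate W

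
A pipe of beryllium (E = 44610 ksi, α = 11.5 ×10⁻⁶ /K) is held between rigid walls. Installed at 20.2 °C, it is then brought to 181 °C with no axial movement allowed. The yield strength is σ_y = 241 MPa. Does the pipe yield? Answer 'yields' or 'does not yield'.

E = 44610 ksi = 307.6 GPa.
ΔT = 160.8 K. Constrained thermal stress σ = E·α·ΔT = 307.6×10³ MPa × 11.5×10⁻⁶ × 160.8 = 569 MPa (compressive).
Compare to σ_y = 241 MPa: σ ≥ σ_y, so it yields.

yields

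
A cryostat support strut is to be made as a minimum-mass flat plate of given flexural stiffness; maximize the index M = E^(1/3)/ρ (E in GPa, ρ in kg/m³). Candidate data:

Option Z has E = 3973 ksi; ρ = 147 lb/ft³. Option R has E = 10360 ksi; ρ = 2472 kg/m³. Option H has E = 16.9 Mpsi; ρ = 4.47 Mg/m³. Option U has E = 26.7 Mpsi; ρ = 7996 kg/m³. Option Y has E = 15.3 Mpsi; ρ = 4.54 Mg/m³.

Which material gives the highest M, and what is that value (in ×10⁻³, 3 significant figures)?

After converting to SI:
  option Z: E = 27.39 GPa, ρ = 2355 kg/m³
  option R: E = 71.43 GPa, ρ = 2472 kg/m³
  option H: E = 116.5 GPa, ρ = 4470 kg/m³
  option U: E = 184.1 GPa, ρ = 7996 kg/m³
  option Y: E = 105.5 GPa, ρ = 4540 kg/m³
  option R: M = 1.68×10⁻³
  option Z: M = 1.28×10⁻³
  option H: M = 1.09×10⁻³
  option Y: M = 1.04×10⁻³
  option U: M = 0.711×10⁻³
The maximum is for option R.

option R, M = 1.68×10⁻³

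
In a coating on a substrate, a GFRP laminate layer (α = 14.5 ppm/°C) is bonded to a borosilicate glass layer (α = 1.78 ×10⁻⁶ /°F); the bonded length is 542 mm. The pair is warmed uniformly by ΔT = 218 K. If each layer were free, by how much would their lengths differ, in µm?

1330 µm

borosilicate glass: α = 1.78×10⁻⁶/°F × 9/5 = 3.20×10⁻⁶/K.
Δα = |14.5 − 3.20|×10⁻⁶/K = 11.3×10⁻⁶/K.
ΔL_mismatch = Δα·L·ΔT = 11.3×10⁻⁶ × 542.0 mm × 218.0 K = 1330 µm.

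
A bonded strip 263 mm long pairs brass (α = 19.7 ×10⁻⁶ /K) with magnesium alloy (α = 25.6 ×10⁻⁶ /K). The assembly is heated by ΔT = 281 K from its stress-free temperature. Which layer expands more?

magnesium alloy

α(brass) = 19.7×10⁻⁶/K vs α(magnesium alloy) = 25.6×10⁻⁶/K.
Higher α expands more for the same ΔT: magnesium alloy.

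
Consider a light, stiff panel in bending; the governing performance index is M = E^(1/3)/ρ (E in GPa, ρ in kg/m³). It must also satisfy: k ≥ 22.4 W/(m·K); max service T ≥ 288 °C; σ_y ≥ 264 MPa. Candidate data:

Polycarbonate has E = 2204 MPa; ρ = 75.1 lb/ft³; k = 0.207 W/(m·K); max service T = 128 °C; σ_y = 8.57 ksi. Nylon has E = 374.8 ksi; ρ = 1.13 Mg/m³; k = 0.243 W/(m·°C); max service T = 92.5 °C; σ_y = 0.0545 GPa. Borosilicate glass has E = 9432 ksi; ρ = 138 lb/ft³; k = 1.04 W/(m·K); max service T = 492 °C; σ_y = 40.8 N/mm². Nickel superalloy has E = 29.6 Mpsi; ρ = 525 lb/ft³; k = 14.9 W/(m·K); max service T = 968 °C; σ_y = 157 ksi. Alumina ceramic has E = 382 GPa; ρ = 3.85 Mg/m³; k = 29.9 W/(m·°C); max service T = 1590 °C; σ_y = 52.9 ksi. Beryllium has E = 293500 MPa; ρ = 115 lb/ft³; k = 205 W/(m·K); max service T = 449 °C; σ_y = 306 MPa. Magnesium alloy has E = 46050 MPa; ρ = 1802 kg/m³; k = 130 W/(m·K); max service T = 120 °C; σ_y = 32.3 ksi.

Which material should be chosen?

beryllium

Screen on constraints: k ≥ 22.4 W/(m·K); max service T ≥ 288 °C; σ_y ≥ 264 MPa. Survivors: alumina ceramic, beryllium.
In SI units:
  alumina ceramic: E = 382.0 GPa, ρ = 3850 kg/m³
  beryllium: E = 293.5 GPa, ρ = 1842 kg/m³
  beryllium: M = 3.61×10⁻³
  alumina ceramic: M = 1.88×10⁻³
Highest index: beryllium.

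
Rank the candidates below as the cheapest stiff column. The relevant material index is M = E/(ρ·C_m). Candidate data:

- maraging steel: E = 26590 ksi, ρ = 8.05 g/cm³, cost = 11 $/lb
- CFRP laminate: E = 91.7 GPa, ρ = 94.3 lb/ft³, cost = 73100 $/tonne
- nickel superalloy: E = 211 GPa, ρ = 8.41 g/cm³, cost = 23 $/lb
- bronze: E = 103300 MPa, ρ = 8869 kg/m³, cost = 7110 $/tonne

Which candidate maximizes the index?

bronze

Putting every candidate on a common basis:
  maraging steel: E = 183.3 GPa, ρ = 8050 kg/m³, cost = 24.25 $/kg
  CFRP laminate: E = 91.70 GPa, ρ = 1511 kg/m³, cost = 73.10 $/kg
  nickel superalloy: E = 211.0 GPa, ρ = 8410 kg/m³, cost = 50.71 $/kg
  bronze: E = 103.3 GPa, ρ = 8869 kg/m³, cost = 7.110 $/kg
  bronze: M = 1.64 MN·m per $
  maraging steel: M = 0.939 MN·m per $
  CFRP laminate: M = 0.830 MN·m per $
  nickel superalloy: M = 0.495 MN·m per $
Highest index: bronze.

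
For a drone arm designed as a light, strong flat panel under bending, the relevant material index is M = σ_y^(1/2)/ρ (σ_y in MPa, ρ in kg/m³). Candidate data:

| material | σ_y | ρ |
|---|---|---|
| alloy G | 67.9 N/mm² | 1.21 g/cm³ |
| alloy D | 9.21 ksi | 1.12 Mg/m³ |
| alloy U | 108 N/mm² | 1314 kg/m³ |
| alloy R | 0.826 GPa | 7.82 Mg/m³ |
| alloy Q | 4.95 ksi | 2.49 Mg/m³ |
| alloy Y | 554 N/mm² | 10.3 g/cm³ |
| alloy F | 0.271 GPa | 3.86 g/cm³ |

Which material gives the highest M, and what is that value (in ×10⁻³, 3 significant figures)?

Normalizing units and computing the index:
  alloy G: σ_y = 67.90 MPa, ρ = 1210 kg/m³
  alloy D: σ_y = 63.50 MPa, ρ = 1120 kg/m³
  alloy U: σ_y = 108.0 MPa, ρ = 1314 kg/m³
  alloy R: σ_y = 826.0 MPa, ρ = 7820 kg/m³
  alloy Q: σ_y = 34.13 MPa, ρ = 2490 kg/m³
  alloy Y: σ_y = 554.0 MPa, ρ = 10300 kg/m³
  alloy F: σ_y = 271.0 MPa, ρ = 3860 kg/m³
  alloy U: M = 7.91×10⁻³
  alloy D: M = 7.11×10⁻³
  alloy G: M = 6.81×10⁻³
  alloy F: M = 4.26×10⁻³
  alloy R: M = 3.68×10⁻³
  alloy Q: M = 2.35×10⁻³
  alloy Y: M = 2.29×10⁻³
Alloy U ranks first.

alloy U, M = 7.91×10⁻³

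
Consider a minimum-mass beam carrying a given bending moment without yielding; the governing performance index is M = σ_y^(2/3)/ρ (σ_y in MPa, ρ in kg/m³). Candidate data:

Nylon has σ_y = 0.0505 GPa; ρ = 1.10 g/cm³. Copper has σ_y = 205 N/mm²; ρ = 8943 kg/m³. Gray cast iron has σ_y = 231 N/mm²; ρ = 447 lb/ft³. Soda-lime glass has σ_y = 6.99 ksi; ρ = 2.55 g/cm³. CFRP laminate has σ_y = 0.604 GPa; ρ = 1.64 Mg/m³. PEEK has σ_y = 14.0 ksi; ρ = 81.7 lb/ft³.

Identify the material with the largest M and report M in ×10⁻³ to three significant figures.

CFRP laminate, M = 43.6×10⁻³

After converting to SI:
  nylon: σ_y = 50.50 MPa, ρ = 1100 kg/m³
  copper: σ_y = 205.0 MPa, ρ = 8943 kg/m³
  gray cast iron: σ_y = 231.0 MPa, ρ = 7160 kg/m³
  soda-lime glass: σ_y = 48.19 MPa, ρ = 2550 kg/m³
  CFRP laminate: σ_y = 604.0 MPa, ρ = 1640 kg/m³
  PEEK: σ_y = 96.53 MPa, ρ = 1309 kg/m³
  CFRP laminate: M = 43.6×10⁻³
  PEEK: M = 16.1×10⁻³
  nylon: M = 12.4×10⁻³
  gray cast iron: M = 5.26×10⁻³
  soda-lime glass: M = 5.19×10⁻³
  copper: M = 3.89×10⁻³
CFRP laminate has the largest M.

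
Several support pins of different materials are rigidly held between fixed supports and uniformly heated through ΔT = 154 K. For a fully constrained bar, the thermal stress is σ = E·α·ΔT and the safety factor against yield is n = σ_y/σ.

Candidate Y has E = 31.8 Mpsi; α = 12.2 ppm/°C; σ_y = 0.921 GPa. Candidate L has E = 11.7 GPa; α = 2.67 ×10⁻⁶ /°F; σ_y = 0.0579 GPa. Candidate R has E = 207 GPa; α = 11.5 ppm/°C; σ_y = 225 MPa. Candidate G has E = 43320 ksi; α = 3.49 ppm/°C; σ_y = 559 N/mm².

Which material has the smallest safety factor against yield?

candidate R

In consistent units (E in GPa, α in ×10⁻⁶/K, σ_y in MPa):
  candidate Y: E = 219.3, α = 12.2, σ_y = 921.0 → σ = 412 MPa, n = 2.24
  candidate L: E = 11.70, α = 4.81, σ_y = 57.90 → σ = 8.66 MPa, n = 6.69
  candidate R: E = 207.0, α = 11.5, σ_y = 225.0 → σ = 367 MPa, n = 0.614
  candidate G: E = 298.7, α = 3.49, σ_y = 559.0 → σ = 161 MPa, n = 3.48
The minimum is candidate R at n = 0.614.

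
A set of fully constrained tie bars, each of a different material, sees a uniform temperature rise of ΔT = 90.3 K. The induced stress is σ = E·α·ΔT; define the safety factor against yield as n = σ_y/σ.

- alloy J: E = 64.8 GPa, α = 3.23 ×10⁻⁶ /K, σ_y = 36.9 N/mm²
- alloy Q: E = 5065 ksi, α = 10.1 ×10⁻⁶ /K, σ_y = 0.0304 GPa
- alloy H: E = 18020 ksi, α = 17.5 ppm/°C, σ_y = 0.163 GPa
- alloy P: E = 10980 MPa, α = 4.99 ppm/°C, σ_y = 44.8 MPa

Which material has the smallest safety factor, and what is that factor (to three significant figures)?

alloy H, n = 0.830

Per material, after unit conversion:
  alloy J: E = 64.80, α = 3.23, σ_y = 36.90 → σ = 18.9 MPa, n = 1.95
  alloy Q: E = 34.92, α = 10.1, σ_y = 30.40 → σ = 31.8 MPa, n = 0.954
  alloy H: E = 124.2, α = 17.5, σ_y = 163.0 → σ = 196 MPa, n = 0.830
  alloy P: E = 10.98, α = 4.99, σ_y = 44.80 → σ = 4.95 MPa, n = 9.05
Smallest n: alloy H with n = 0.830.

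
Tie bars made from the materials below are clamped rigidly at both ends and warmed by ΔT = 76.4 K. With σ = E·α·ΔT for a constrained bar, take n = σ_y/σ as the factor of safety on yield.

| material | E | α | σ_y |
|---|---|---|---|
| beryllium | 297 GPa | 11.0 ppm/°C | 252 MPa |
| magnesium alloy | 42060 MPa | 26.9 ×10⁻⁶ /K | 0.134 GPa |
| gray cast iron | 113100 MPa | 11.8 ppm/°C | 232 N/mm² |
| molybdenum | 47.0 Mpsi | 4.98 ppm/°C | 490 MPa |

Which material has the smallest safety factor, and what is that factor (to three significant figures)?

beryllium, n = 1.01

Converting E to GPa, α to ×10⁻⁶/K, σ_y to MPa, then σ and n for each:
  beryllium: E = 297.0, α = 11.0, σ_y = 252.0 → σ = 250 MPa, n = 1.01
  magnesium alloy: E = 42.06, α = 26.9, σ_y = 134.0 → σ = 86.4 MPa, n = 1.55
  gray cast iron: E = 113.1, α = 11.8, σ_y = 232.0 → σ = 102 MPa, n = 2.28
  molybdenum: E = 324.1, α = 4.98, σ_y = 490.0 → σ = 123 MPa, n = 3.97
The minimum is beryllium at n = 1.01.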